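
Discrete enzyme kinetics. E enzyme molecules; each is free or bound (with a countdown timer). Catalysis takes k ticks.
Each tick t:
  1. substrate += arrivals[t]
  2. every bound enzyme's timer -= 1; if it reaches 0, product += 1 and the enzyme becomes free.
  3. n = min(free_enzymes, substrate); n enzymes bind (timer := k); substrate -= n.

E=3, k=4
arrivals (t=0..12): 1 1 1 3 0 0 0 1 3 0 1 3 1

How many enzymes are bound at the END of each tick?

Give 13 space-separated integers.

Answer: 1 2 3 3 3 3 3 3 3 3 3 3 3

Derivation:
t=0: arr=1 -> substrate=0 bound=1 product=0
t=1: arr=1 -> substrate=0 bound=2 product=0
t=2: arr=1 -> substrate=0 bound=3 product=0
t=3: arr=3 -> substrate=3 bound=3 product=0
t=4: arr=0 -> substrate=2 bound=3 product=1
t=5: arr=0 -> substrate=1 bound=3 product=2
t=6: arr=0 -> substrate=0 bound=3 product=3
t=7: arr=1 -> substrate=1 bound=3 product=3
t=8: arr=3 -> substrate=3 bound=3 product=4
t=9: arr=0 -> substrate=2 bound=3 product=5
t=10: arr=1 -> substrate=2 bound=3 product=6
t=11: arr=3 -> substrate=5 bound=3 product=6
t=12: arr=1 -> substrate=5 bound=3 product=7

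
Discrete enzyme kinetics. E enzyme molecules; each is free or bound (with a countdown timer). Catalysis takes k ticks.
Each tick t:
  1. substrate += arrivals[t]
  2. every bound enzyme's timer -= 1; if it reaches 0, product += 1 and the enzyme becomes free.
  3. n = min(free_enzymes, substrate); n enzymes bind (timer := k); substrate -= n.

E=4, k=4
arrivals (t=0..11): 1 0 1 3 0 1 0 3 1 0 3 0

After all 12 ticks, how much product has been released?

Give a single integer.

t=0: arr=1 -> substrate=0 bound=1 product=0
t=1: arr=0 -> substrate=0 bound=1 product=0
t=2: arr=1 -> substrate=0 bound=2 product=0
t=3: arr=3 -> substrate=1 bound=4 product=0
t=4: arr=0 -> substrate=0 bound=4 product=1
t=5: arr=1 -> substrate=1 bound=4 product=1
t=6: arr=0 -> substrate=0 bound=4 product=2
t=7: arr=3 -> substrate=1 bound=4 product=4
t=8: arr=1 -> substrate=1 bound=4 product=5
t=9: arr=0 -> substrate=1 bound=4 product=5
t=10: arr=3 -> substrate=3 bound=4 product=6
t=11: arr=0 -> substrate=1 bound=4 product=8

Answer: 8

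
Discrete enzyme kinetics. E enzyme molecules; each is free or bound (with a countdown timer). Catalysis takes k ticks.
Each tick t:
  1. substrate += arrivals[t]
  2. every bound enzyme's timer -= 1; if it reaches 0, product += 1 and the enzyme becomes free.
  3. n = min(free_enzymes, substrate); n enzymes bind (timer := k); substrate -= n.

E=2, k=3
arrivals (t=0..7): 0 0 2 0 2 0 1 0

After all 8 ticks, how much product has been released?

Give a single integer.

t=0: arr=0 -> substrate=0 bound=0 product=0
t=1: arr=0 -> substrate=0 bound=0 product=0
t=2: arr=2 -> substrate=0 bound=2 product=0
t=3: arr=0 -> substrate=0 bound=2 product=0
t=4: arr=2 -> substrate=2 bound=2 product=0
t=5: arr=0 -> substrate=0 bound=2 product=2
t=6: arr=1 -> substrate=1 bound=2 product=2
t=7: arr=0 -> substrate=1 bound=2 product=2

Answer: 2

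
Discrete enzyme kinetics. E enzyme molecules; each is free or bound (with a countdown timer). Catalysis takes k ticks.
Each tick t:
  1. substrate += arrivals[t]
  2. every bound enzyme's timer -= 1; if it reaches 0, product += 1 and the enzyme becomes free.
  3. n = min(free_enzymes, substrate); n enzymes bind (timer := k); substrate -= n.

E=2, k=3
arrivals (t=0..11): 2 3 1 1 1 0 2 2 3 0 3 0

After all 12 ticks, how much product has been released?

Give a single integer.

t=0: arr=2 -> substrate=0 bound=2 product=0
t=1: arr=3 -> substrate=3 bound=2 product=0
t=2: arr=1 -> substrate=4 bound=2 product=0
t=3: arr=1 -> substrate=3 bound=2 product=2
t=4: arr=1 -> substrate=4 bound=2 product=2
t=5: arr=0 -> substrate=4 bound=2 product=2
t=6: arr=2 -> substrate=4 bound=2 product=4
t=7: arr=2 -> substrate=6 bound=2 product=4
t=8: arr=3 -> substrate=9 bound=2 product=4
t=9: arr=0 -> substrate=7 bound=2 product=6
t=10: arr=3 -> substrate=10 bound=2 product=6
t=11: arr=0 -> substrate=10 bound=2 product=6

Answer: 6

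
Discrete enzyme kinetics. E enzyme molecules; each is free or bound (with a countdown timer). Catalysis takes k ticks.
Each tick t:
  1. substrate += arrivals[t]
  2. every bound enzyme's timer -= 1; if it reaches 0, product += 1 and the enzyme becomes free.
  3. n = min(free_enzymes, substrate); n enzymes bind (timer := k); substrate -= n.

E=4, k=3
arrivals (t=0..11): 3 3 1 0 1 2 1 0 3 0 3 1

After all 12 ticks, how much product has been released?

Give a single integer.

t=0: arr=3 -> substrate=0 bound=3 product=0
t=1: arr=3 -> substrate=2 bound=4 product=0
t=2: arr=1 -> substrate=3 bound=4 product=0
t=3: arr=0 -> substrate=0 bound=4 product=3
t=4: arr=1 -> substrate=0 bound=4 product=4
t=5: arr=2 -> substrate=2 bound=4 product=4
t=6: arr=1 -> substrate=0 bound=4 product=7
t=7: arr=0 -> substrate=0 bound=3 product=8
t=8: arr=3 -> substrate=2 bound=4 product=8
t=9: arr=0 -> substrate=0 bound=3 product=11
t=10: arr=3 -> substrate=2 bound=4 product=11
t=11: arr=1 -> substrate=2 bound=4 product=12

Answer: 12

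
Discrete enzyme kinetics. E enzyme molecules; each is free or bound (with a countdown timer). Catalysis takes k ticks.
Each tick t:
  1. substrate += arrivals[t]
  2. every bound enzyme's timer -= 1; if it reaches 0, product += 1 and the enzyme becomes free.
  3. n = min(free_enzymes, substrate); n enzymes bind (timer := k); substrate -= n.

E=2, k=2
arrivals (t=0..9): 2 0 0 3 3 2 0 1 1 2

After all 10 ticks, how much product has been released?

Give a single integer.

t=0: arr=2 -> substrate=0 bound=2 product=0
t=1: arr=0 -> substrate=0 bound=2 product=0
t=2: arr=0 -> substrate=0 bound=0 product=2
t=3: arr=3 -> substrate=1 bound=2 product=2
t=4: arr=3 -> substrate=4 bound=2 product=2
t=5: arr=2 -> substrate=4 bound=2 product=4
t=6: arr=0 -> substrate=4 bound=2 product=4
t=7: arr=1 -> substrate=3 bound=2 product=6
t=8: arr=1 -> substrate=4 bound=2 product=6
t=9: arr=2 -> substrate=4 bound=2 product=8

Answer: 8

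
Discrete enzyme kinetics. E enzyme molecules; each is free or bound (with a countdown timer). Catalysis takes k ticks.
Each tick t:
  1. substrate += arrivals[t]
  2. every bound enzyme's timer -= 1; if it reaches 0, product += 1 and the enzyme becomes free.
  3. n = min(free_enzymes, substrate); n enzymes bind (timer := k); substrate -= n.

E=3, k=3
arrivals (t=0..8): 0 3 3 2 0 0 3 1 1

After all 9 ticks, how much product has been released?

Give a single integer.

t=0: arr=0 -> substrate=0 bound=0 product=0
t=1: arr=3 -> substrate=0 bound=3 product=0
t=2: arr=3 -> substrate=3 bound=3 product=0
t=3: arr=2 -> substrate=5 bound=3 product=0
t=4: arr=0 -> substrate=2 bound=3 product=3
t=5: arr=0 -> substrate=2 bound=3 product=3
t=6: arr=3 -> substrate=5 bound=3 product=3
t=7: arr=1 -> substrate=3 bound=3 product=6
t=8: arr=1 -> substrate=4 bound=3 product=6

Answer: 6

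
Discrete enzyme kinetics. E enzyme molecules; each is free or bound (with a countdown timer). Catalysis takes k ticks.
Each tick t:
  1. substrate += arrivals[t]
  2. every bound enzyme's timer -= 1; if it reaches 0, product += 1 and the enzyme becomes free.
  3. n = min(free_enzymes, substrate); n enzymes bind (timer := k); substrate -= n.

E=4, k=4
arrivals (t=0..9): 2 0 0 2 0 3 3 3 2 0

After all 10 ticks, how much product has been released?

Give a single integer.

t=0: arr=2 -> substrate=0 bound=2 product=0
t=1: arr=0 -> substrate=0 bound=2 product=0
t=2: arr=0 -> substrate=0 bound=2 product=0
t=3: arr=2 -> substrate=0 bound=4 product=0
t=4: arr=0 -> substrate=0 bound=2 product=2
t=5: arr=3 -> substrate=1 bound=4 product=2
t=6: arr=3 -> substrate=4 bound=4 product=2
t=7: arr=3 -> substrate=5 bound=4 product=4
t=8: arr=2 -> substrate=7 bound=4 product=4
t=9: arr=0 -> substrate=5 bound=4 product=6

Answer: 6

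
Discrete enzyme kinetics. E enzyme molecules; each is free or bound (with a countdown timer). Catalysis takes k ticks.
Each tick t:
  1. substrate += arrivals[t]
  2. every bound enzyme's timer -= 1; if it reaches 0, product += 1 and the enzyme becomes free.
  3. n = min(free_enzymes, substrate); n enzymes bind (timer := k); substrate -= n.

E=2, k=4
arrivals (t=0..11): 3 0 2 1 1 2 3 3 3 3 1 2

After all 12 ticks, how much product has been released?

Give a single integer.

t=0: arr=3 -> substrate=1 bound=2 product=0
t=1: arr=0 -> substrate=1 bound=2 product=0
t=2: arr=2 -> substrate=3 bound=2 product=0
t=3: arr=1 -> substrate=4 bound=2 product=0
t=4: arr=1 -> substrate=3 bound=2 product=2
t=5: arr=2 -> substrate=5 bound=2 product=2
t=6: arr=3 -> substrate=8 bound=2 product=2
t=7: arr=3 -> substrate=11 bound=2 product=2
t=8: arr=3 -> substrate=12 bound=2 product=4
t=9: arr=3 -> substrate=15 bound=2 product=4
t=10: arr=1 -> substrate=16 bound=2 product=4
t=11: arr=2 -> substrate=18 bound=2 product=4

Answer: 4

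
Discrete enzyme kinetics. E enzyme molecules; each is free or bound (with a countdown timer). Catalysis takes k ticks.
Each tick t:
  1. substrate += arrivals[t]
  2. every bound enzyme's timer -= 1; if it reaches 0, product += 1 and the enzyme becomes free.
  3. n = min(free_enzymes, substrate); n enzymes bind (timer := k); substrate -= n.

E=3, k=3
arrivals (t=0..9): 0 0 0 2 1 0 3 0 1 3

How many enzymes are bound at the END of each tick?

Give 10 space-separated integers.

Answer: 0 0 0 2 3 3 3 3 3 3

Derivation:
t=0: arr=0 -> substrate=0 bound=0 product=0
t=1: arr=0 -> substrate=0 bound=0 product=0
t=2: arr=0 -> substrate=0 bound=0 product=0
t=3: arr=2 -> substrate=0 bound=2 product=0
t=4: arr=1 -> substrate=0 bound=3 product=0
t=5: arr=0 -> substrate=0 bound=3 product=0
t=6: arr=3 -> substrate=1 bound=3 product=2
t=7: arr=0 -> substrate=0 bound=3 product=3
t=8: arr=1 -> substrate=1 bound=3 product=3
t=9: arr=3 -> substrate=2 bound=3 product=5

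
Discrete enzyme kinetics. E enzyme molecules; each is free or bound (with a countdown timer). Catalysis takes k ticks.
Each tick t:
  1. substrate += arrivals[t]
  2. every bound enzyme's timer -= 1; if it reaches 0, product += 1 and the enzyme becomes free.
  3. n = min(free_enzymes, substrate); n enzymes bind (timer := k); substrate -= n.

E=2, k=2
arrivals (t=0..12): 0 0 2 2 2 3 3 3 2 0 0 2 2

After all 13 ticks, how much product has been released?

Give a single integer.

t=0: arr=0 -> substrate=0 bound=0 product=0
t=1: arr=0 -> substrate=0 bound=0 product=0
t=2: arr=2 -> substrate=0 bound=2 product=0
t=3: arr=2 -> substrate=2 bound=2 product=0
t=4: arr=2 -> substrate=2 bound=2 product=2
t=5: arr=3 -> substrate=5 bound=2 product=2
t=6: arr=3 -> substrate=6 bound=2 product=4
t=7: arr=3 -> substrate=9 bound=2 product=4
t=8: arr=2 -> substrate=9 bound=2 product=6
t=9: arr=0 -> substrate=9 bound=2 product=6
t=10: arr=0 -> substrate=7 bound=2 product=8
t=11: arr=2 -> substrate=9 bound=2 product=8
t=12: arr=2 -> substrate=9 bound=2 product=10

Answer: 10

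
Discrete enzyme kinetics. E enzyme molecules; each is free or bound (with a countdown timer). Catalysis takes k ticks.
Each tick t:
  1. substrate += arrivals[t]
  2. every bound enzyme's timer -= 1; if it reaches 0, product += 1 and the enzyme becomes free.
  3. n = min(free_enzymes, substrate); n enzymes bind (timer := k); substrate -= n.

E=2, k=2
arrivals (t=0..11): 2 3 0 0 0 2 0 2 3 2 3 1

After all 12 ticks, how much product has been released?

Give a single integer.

t=0: arr=2 -> substrate=0 bound=2 product=0
t=1: arr=3 -> substrate=3 bound=2 product=0
t=2: arr=0 -> substrate=1 bound=2 product=2
t=3: arr=0 -> substrate=1 bound=2 product=2
t=4: arr=0 -> substrate=0 bound=1 product=4
t=5: arr=2 -> substrate=1 bound=2 product=4
t=6: arr=0 -> substrate=0 bound=2 product=5
t=7: arr=2 -> substrate=1 bound=2 product=6
t=8: arr=3 -> substrate=3 bound=2 product=7
t=9: arr=2 -> substrate=4 bound=2 product=8
t=10: arr=3 -> substrate=6 bound=2 product=9
t=11: arr=1 -> substrate=6 bound=2 product=10

Answer: 10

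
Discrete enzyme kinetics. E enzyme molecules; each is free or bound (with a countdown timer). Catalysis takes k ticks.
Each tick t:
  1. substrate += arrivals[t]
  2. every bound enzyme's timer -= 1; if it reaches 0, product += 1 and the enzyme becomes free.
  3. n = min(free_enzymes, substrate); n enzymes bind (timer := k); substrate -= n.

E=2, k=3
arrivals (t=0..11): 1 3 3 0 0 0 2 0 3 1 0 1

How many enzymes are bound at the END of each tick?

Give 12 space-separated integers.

Answer: 1 2 2 2 2 2 2 2 2 2 2 2

Derivation:
t=0: arr=1 -> substrate=0 bound=1 product=0
t=1: arr=3 -> substrate=2 bound=2 product=0
t=2: arr=3 -> substrate=5 bound=2 product=0
t=3: arr=0 -> substrate=4 bound=2 product=1
t=4: arr=0 -> substrate=3 bound=2 product=2
t=5: arr=0 -> substrate=3 bound=2 product=2
t=6: arr=2 -> substrate=4 bound=2 product=3
t=7: arr=0 -> substrate=3 bound=2 product=4
t=8: arr=3 -> substrate=6 bound=2 product=4
t=9: arr=1 -> substrate=6 bound=2 product=5
t=10: arr=0 -> substrate=5 bound=2 product=6
t=11: arr=1 -> substrate=6 bound=2 product=6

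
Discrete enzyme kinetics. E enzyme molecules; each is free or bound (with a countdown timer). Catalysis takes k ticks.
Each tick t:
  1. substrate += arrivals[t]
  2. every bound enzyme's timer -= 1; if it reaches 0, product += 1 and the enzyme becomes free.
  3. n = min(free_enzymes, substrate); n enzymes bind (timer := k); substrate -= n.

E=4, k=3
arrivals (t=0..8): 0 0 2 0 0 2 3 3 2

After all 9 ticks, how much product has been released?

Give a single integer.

t=0: arr=0 -> substrate=0 bound=0 product=0
t=1: arr=0 -> substrate=0 bound=0 product=0
t=2: arr=2 -> substrate=0 bound=2 product=0
t=3: arr=0 -> substrate=0 bound=2 product=0
t=4: arr=0 -> substrate=0 bound=2 product=0
t=5: arr=2 -> substrate=0 bound=2 product=2
t=6: arr=3 -> substrate=1 bound=4 product=2
t=7: arr=3 -> substrate=4 bound=4 product=2
t=8: arr=2 -> substrate=4 bound=4 product=4

Answer: 4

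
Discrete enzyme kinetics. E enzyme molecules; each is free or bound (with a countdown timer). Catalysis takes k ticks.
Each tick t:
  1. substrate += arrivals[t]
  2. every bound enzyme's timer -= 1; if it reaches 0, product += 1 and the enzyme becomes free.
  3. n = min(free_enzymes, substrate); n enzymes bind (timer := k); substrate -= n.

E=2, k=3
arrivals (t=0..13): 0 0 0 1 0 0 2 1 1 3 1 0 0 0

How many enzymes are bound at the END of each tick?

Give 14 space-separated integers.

Answer: 0 0 0 1 1 1 2 2 2 2 2 2 2 2

Derivation:
t=0: arr=0 -> substrate=0 bound=0 product=0
t=1: arr=0 -> substrate=0 bound=0 product=0
t=2: arr=0 -> substrate=0 bound=0 product=0
t=3: arr=1 -> substrate=0 bound=1 product=0
t=4: arr=0 -> substrate=0 bound=1 product=0
t=5: arr=0 -> substrate=0 bound=1 product=0
t=6: arr=2 -> substrate=0 bound=2 product=1
t=7: arr=1 -> substrate=1 bound=2 product=1
t=8: arr=1 -> substrate=2 bound=2 product=1
t=9: arr=3 -> substrate=3 bound=2 product=3
t=10: arr=1 -> substrate=4 bound=2 product=3
t=11: arr=0 -> substrate=4 bound=2 product=3
t=12: arr=0 -> substrate=2 bound=2 product=5
t=13: arr=0 -> substrate=2 bound=2 product=5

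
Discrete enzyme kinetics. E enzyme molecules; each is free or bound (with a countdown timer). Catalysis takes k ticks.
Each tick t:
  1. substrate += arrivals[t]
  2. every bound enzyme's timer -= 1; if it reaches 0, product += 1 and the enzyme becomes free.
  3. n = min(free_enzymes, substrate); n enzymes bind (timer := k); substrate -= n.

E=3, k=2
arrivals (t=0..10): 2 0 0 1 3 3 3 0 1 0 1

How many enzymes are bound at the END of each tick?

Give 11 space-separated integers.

t=0: arr=2 -> substrate=0 bound=2 product=0
t=1: arr=0 -> substrate=0 bound=2 product=0
t=2: arr=0 -> substrate=0 bound=0 product=2
t=3: arr=1 -> substrate=0 bound=1 product=2
t=4: arr=3 -> substrate=1 bound=3 product=2
t=5: arr=3 -> substrate=3 bound=3 product=3
t=6: arr=3 -> substrate=4 bound=3 product=5
t=7: arr=0 -> substrate=3 bound=3 product=6
t=8: arr=1 -> substrate=2 bound=3 product=8
t=9: arr=0 -> substrate=1 bound=3 product=9
t=10: arr=1 -> substrate=0 bound=3 product=11

Answer: 2 2 0 1 3 3 3 3 3 3 3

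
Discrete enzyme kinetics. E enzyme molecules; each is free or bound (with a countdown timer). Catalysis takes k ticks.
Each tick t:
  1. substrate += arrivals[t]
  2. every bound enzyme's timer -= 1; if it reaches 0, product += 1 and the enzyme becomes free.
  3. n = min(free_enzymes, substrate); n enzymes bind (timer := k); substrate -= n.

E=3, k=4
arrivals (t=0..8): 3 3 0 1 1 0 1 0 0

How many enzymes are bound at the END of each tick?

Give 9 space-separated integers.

Answer: 3 3 3 3 3 3 3 3 3

Derivation:
t=0: arr=3 -> substrate=0 bound=3 product=0
t=1: arr=3 -> substrate=3 bound=3 product=0
t=2: arr=0 -> substrate=3 bound=3 product=0
t=3: arr=1 -> substrate=4 bound=3 product=0
t=4: arr=1 -> substrate=2 bound=3 product=3
t=5: arr=0 -> substrate=2 bound=3 product=3
t=6: arr=1 -> substrate=3 bound=3 product=3
t=7: arr=0 -> substrate=3 bound=3 product=3
t=8: arr=0 -> substrate=0 bound=3 product=6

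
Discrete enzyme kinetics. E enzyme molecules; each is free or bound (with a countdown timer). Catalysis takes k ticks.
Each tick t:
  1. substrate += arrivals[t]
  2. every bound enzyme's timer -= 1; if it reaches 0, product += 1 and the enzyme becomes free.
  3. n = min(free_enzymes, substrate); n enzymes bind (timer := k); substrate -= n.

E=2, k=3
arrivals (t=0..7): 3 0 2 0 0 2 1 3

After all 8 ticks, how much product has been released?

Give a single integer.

Answer: 4

Derivation:
t=0: arr=3 -> substrate=1 bound=2 product=0
t=1: arr=0 -> substrate=1 bound=2 product=0
t=2: arr=2 -> substrate=3 bound=2 product=0
t=3: arr=0 -> substrate=1 bound=2 product=2
t=4: arr=0 -> substrate=1 bound=2 product=2
t=5: arr=2 -> substrate=3 bound=2 product=2
t=6: arr=1 -> substrate=2 bound=2 product=4
t=7: arr=3 -> substrate=5 bound=2 product=4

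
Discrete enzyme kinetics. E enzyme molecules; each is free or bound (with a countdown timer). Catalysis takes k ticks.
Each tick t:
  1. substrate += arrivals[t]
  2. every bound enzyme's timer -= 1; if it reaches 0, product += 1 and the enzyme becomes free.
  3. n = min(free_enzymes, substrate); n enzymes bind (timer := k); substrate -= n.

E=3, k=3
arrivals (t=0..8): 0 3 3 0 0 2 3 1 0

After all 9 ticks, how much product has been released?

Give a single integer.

t=0: arr=0 -> substrate=0 bound=0 product=0
t=1: arr=3 -> substrate=0 bound=3 product=0
t=2: arr=3 -> substrate=3 bound=3 product=0
t=3: arr=0 -> substrate=3 bound=3 product=0
t=4: arr=0 -> substrate=0 bound=3 product=3
t=5: arr=2 -> substrate=2 bound=3 product=3
t=6: arr=3 -> substrate=5 bound=3 product=3
t=7: arr=1 -> substrate=3 bound=3 product=6
t=8: arr=0 -> substrate=3 bound=3 product=6

Answer: 6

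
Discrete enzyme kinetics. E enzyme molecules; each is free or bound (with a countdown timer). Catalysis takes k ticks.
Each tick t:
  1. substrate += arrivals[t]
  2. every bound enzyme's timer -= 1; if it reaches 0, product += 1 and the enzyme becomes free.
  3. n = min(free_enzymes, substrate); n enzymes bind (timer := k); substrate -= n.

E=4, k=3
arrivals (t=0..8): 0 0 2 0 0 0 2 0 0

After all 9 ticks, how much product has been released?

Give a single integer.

t=0: arr=0 -> substrate=0 bound=0 product=0
t=1: arr=0 -> substrate=0 bound=0 product=0
t=2: arr=2 -> substrate=0 bound=2 product=0
t=3: arr=0 -> substrate=0 bound=2 product=0
t=4: arr=0 -> substrate=0 bound=2 product=0
t=5: arr=0 -> substrate=0 bound=0 product=2
t=6: arr=2 -> substrate=0 bound=2 product=2
t=7: arr=0 -> substrate=0 bound=2 product=2
t=8: arr=0 -> substrate=0 bound=2 product=2

Answer: 2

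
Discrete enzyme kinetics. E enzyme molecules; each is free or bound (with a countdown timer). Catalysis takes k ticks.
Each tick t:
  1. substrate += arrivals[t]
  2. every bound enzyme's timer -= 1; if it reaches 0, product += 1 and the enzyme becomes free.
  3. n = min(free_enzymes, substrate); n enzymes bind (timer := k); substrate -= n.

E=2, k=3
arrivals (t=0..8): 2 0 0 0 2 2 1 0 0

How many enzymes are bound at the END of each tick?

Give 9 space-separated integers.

Answer: 2 2 2 0 2 2 2 2 2

Derivation:
t=0: arr=2 -> substrate=0 bound=2 product=0
t=1: arr=0 -> substrate=0 bound=2 product=0
t=2: arr=0 -> substrate=0 bound=2 product=0
t=3: arr=0 -> substrate=0 bound=0 product=2
t=4: arr=2 -> substrate=0 bound=2 product=2
t=5: arr=2 -> substrate=2 bound=2 product=2
t=6: arr=1 -> substrate=3 bound=2 product=2
t=7: arr=0 -> substrate=1 bound=2 product=4
t=8: arr=0 -> substrate=1 bound=2 product=4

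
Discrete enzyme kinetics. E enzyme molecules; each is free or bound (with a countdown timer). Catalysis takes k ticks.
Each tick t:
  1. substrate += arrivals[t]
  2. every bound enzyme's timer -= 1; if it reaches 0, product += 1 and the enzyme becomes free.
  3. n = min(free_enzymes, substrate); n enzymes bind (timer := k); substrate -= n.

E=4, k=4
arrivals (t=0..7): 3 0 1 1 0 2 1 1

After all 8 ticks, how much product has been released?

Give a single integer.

Answer: 4

Derivation:
t=0: arr=3 -> substrate=0 bound=3 product=0
t=1: arr=0 -> substrate=0 bound=3 product=0
t=2: arr=1 -> substrate=0 bound=4 product=0
t=3: arr=1 -> substrate=1 bound=4 product=0
t=4: arr=0 -> substrate=0 bound=2 product=3
t=5: arr=2 -> substrate=0 bound=4 product=3
t=6: arr=1 -> substrate=0 bound=4 product=4
t=7: arr=1 -> substrate=1 bound=4 product=4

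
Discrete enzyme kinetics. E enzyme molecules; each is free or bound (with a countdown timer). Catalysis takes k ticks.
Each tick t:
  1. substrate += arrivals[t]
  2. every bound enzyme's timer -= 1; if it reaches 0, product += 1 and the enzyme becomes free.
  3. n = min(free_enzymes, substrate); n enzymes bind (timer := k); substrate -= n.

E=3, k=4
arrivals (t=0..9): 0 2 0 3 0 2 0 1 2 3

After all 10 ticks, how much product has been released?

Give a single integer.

t=0: arr=0 -> substrate=0 bound=0 product=0
t=1: arr=2 -> substrate=0 bound=2 product=0
t=2: arr=0 -> substrate=0 bound=2 product=0
t=3: arr=3 -> substrate=2 bound=3 product=0
t=4: arr=0 -> substrate=2 bound=3 product=0
t=5: arr=2 -> substrate=2 bound=3 product=2
t=6: arr=0 -> substrate=2 bound=3 product=2
t=7: arr=1 -> substrate=2 bound=3 product=3
t=8: arr=2 -> substrate=4 bound=3 product=3
t=9: arr=3 -> substrate=5 bound=3 product=5

Answer: 5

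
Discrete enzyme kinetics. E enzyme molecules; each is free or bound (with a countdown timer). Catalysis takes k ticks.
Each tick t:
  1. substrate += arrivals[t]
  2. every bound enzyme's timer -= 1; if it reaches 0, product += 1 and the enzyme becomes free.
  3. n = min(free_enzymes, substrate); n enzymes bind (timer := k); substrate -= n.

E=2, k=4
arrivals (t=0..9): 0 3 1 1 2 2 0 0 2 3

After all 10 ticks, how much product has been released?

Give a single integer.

Answer: 4

Derivation:
t=0: arr=0 -> substrate=0 bound=0 product=0
t=1: arr=3 -> substrate=1 bound=2 product=0
t=2: arr=1 -> substrate=2 bound=2 product=0
t=3: arr=1 -> substrate=3 bound=2 product=0
t=4: arr=2 -> substrate=5 bound=2 product=0
t=5: arr=2 -> substrate=5 bound=2 product=2
t=6: arr=0 -> substrate=5 bound=2 product=2
t=7: arr=0 -> substrate=5 bound=2 product=2
t=8: arr=2 -> substrate=7 bound=2 product=2
t=9: arr=3 -> substrate=8 bound=2 product=4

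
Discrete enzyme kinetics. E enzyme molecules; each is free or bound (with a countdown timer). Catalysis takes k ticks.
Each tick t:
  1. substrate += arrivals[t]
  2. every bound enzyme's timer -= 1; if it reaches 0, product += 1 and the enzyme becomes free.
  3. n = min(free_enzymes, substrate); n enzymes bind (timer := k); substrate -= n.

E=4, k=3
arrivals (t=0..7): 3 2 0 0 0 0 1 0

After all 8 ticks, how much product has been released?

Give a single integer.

t=0: arr=3 -> substrate=0 bound=3 product=0
t=1: arr=2 -> substrate=1 bound=4 product=0
t=2: arr=0 -> substrate=1 bound=4 product=0
t=3: arr=0 -> substrate=0 bound=2 product=3
t=4: arr=0 -> substrate=0 bound=1 product=4
t=5: arr=0 -> substrate=0 bound=1 product=4
t=6: arr=1 -> substrate=0 bound=1 product=5
t=7: arr=0 -> substrate=0 bound=1 product=5

Answer: 5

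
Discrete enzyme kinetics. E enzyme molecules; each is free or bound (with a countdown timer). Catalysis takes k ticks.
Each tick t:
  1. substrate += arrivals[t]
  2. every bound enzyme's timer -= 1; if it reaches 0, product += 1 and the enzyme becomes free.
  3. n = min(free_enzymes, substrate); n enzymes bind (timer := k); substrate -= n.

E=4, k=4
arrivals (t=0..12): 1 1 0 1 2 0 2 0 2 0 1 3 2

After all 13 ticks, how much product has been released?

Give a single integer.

t=0: arr=1 -> substrate=0 bound=1 product=0
t=1: arr=1 -> substrate=0 bound=2 product=0
t=2: arr=0 -> substrate=0 bound=2 product=0
t=3: arr=1 -> substrate=0 bound=3 product=0
t=4: arr=2 -> substrate=0 bound=4 product=1
t=5: arr=0 -> substrate=0 bound=3 product=2
t=6: arr=2 -> substrate=1 bound=4 product=2
t=7: arr=0 -> substrate=0 bound=4 product=3
t=8: arr=2 -> substrate=0 bound=4 product=5
t=9: arr=0 -> substrate=0 bound=4 product=5
t=10: arr=1 -> substrate=0 bound=4 product=6
t=11: arr=3 -> substrate=2 bound=4 product=7
t=12: arr=2 -> substrate=2 bound=4 product=9

Answer: 9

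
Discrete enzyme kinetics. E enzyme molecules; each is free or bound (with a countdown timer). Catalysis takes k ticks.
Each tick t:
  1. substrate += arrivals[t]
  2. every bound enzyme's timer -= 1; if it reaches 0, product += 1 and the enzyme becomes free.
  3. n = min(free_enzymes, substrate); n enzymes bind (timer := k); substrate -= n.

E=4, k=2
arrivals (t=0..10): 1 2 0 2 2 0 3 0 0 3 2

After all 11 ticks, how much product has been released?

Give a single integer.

t=0: arr=1 -> substrate=0 bound=1 product=0
t=1: arr=2 -> substrate=0 bound=3 product=0
t=2: arr=0 -> substrate=0 bound=2 product=1
t=3: arr=2 -> substrate=0 bound=2 product=3
t=4: arr=2 -> substrate=0 bound=4 product=3
t=5: arr=0 -> substrate=0 bound=2 product=5
t=6: arr=3 -> substrate=0 bound=3 product=7
t=7: arr=0 -> substrate=0 bound=3 product=7
t=8: arr=0 -> substrate=0 bound=0 product=10
t=9: arr=3 -> substrate=0 bound=3 product=10
t=10: arr=2 -> substrate=1 bound=4 product=10

Answer: 10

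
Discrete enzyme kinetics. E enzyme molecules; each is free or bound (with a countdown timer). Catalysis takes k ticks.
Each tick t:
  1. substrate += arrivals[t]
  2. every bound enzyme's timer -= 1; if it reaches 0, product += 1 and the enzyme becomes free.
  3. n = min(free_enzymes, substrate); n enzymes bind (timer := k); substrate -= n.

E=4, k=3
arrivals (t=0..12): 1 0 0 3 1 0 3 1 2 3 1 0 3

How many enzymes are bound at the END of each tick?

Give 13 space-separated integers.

t=0: arr=1 -> substrate=0 bound=1 product=0
t=1: arr=0 -> substrate=0 bound=1 product=0
t=2: arr=0 -> substrate=0 bound=1 product=0
t=3: arr=3 -> substrate=0 bound=3 product=1
t=4: arr=1 -> substrate=0 bound=4 product=1
t=5: arr=0 -> substrate=0 bound=4 product=1
t=6: arr=3 -> substrate=0 bound=4 product=4
t=7: arr=1 -> substrate=0 bound=4 product=5
t=8: arr=2 -> substrate=2 bound=4 product=5
t=9: arr=3 -> substrate=2 bound=4 product=8
t=10: arr=1 -> substrate=2 bound=4 product=9
t=11: arr=0 -> substrate=2 bound=4 product=9
t=12: arr=3 -> substrate=2 bound=4 product=12

Answer: 1 1 1 3 4 4 4 4 4 4 4 4 4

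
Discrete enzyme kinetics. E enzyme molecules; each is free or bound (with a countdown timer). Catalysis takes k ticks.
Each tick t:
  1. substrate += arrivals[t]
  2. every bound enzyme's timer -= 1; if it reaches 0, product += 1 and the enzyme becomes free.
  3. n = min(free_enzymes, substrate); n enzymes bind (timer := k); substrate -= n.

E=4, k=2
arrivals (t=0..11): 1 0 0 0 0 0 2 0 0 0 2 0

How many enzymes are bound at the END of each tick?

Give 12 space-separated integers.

Answer: 1 1 0 0 0 0 2 2 0 0 2 2

Derivation:
t=0: arr=1 -> substrate=0 bound=1 product=0
t=1: arr=0 -> substrate=0 bound=1 product=0
t=2: arr=0 -> substrate=0 bound=0 product=1
t=3: arr=0 -> substrate=0 bound=0 product=1
t=4: arr=0 -> substrate=0 bound=0 product=1
t=5: arr=0 -> substrate=0 bound=0 product=1
t=6: arr=2 -> substrate=0 bound=2 product=1
t=7: arr=0 -> substrate=0 bound=2 product=1
t=8: arr=0 -> substrate=0 bound=0 product=3
t=9: arr=0 -> substrate=0 bound=0 product=3
t=10: arr=2 -> substrate=0 bound=2 product=3
t=11: arr=0 -> substrate=0 bound=2 product=3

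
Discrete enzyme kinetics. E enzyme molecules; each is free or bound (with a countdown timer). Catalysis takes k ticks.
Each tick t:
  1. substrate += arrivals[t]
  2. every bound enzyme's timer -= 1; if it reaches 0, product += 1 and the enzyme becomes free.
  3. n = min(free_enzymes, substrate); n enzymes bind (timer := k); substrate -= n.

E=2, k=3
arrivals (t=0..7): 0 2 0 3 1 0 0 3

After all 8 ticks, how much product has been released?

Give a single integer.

Answer: 4

Derivation:
t=0: arr=0 -> substrate=0 bound=0 product=0
t=1: arr=2 -> substrate=0 bound=2 product=0
t=2: arr=0 -> substrate=0 bound=2 product=0
t=3: arr=3 -> substrate=3 bound=2 product=0
t=4: arr=1 -> substrate=2 bound=2 product=2
t=5: arr=0 -> substrate=2 bound=2 product=2
t=6: arr=0 -> substrate=2 bound=2 product=2
t=7: arr=3 -> substrate=3 bound=2 product=4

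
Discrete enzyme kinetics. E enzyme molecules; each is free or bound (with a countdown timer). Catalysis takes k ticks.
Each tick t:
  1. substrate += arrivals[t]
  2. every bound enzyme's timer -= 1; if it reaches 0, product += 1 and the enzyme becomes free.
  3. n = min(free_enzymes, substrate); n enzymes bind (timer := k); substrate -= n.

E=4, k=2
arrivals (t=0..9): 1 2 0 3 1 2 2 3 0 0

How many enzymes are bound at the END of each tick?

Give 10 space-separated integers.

t=0: arr=1 -> substrate=0 bound=1 product=0
t=1: arr=2 -> substrate=0 bound=3 product=0
t=2: arr=0 -> substrate=0 bound=2 product=1
t=3: arr=3 -> substrate=0 bound=3 product=3
t=4: arr=1 -> substrate=0 bound=4 product=3
t=5: arr=2 -> substrate=0 bound=3 product=6
t=6: arr=2 -> substrate=0 bound=4 product=7
t=7: arr=3 -> substrate=1 bound=4 product=9
t=8: arr=0 -> substrate=0 bound=3 product=11
t=9: arr=0 -> substrate=0 bound=1 product=13

Answer: 1 3 2 3 4 3 4 4 3 1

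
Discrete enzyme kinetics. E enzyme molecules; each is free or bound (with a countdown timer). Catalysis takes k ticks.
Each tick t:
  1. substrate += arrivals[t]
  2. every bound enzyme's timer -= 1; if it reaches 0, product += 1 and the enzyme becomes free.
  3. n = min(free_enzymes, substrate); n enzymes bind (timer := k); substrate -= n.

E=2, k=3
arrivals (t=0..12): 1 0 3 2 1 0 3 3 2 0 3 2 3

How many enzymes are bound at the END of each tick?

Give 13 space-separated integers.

Answer: 1 1 2 2 2 2 2 2 2 2 2 2 2

Derivation:
t=0: arr=1 -> substrate=0 bound=1 product=0
t=1: arr=0 -> substrate=0 bound=1 product=0
t=2: arr=3 -> substrate=2 bound=2 product=0
t=3: arr=2 -> substrate=3 bound=2 product=1
t=4: arr=1 -> substrate=4 bound=2 product=1
t=5: arr=0 -> substrate=3 bound=2 product=2
t=6: arr=3 -> substrate=5 bound=2 product=3
t=7: arr=3 -> substrate=8 bound=2 product=3
t=8: arr=2 -> substrate=9 bound=2 product=4
t=9: arr=0 -> substrate=8 bound=2 product=5
t=10: arr=3 -> substrate=11 bound=2 product=5
t=11: arr=2 -> substrate=12 bound=2 product=6
t=12: arr=3 -> substrate=14 bound=2 product=7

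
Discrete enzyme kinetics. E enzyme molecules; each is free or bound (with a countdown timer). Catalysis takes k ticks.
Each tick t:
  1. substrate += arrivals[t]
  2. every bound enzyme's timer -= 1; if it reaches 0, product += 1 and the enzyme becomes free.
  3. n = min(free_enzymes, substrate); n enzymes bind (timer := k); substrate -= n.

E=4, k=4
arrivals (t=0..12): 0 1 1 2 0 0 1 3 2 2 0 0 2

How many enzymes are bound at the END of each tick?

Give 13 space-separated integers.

Answer: 0 1 2 4 4 3 3 4 4 4 4 4 4

Derivation:
t=0: arr=0 -> substrate=0 bound=0 product=0
t=1: arr=1 -> substrate=0 bound=1 product=0
t=2: arr=1 -> substrate=0 bound=2 product=0
t=3: arr=2 -> substrate=0 bound=4 product=0
t=4: arr=0 -> substrate=0 bound=4 product=0
t=5: arr=0 -> substrate=0 bound=3 product=1
t=6: arr=1 -> substrate=0 bound=3 product=2
t=7: arr=3 -> substrate=0 bound=4 product=4
t=8: arr=2 -> substrate=2 bound=4 product=4
t=9: arr=2 -> substrate=4 bound=4 product=4
t=10: arr=0 -> substrate=3 bound=4 product=5
t=11: arr=0 -> substrate=0 bound=4 product=8
t=12: arr=2 -> substrate=2 bound=4 product=8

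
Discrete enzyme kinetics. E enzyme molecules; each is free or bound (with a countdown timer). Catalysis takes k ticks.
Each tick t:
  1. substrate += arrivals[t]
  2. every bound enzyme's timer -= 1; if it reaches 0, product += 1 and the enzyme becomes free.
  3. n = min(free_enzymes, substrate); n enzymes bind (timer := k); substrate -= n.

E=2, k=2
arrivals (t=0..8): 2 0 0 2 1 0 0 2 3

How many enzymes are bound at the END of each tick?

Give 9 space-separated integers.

Answer: 2 2 0 2 2 1 1 2 2

Derivation:
t=0: arr=2 -> substrate=0 bound=2 product=0
t=1: arr=0 -> substrate=0 bound=2 product=0
t=2: arr=0 -> substrate=0 bound=0 product=2
t=3: arr=2 -> substrate=0 bound=2 product=2
t=4: arr=1 -> substrate=1 bound=2 product=2
t=5: arr=0 -> substrate=0 bound=1 product=4
t=6: arr=0 -> substrate=0 bound=1 product=4
t=7: arr=2 -> substrate=0 bound=2 product=5
t=8: arr=3 -> substrate=3 bound=2 product=5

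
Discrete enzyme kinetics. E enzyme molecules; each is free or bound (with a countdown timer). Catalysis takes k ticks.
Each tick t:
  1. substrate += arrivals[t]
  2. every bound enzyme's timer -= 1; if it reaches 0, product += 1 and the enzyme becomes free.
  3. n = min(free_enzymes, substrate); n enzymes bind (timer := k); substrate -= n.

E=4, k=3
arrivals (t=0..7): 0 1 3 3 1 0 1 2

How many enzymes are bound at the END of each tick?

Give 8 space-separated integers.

Answer: 0 1 4 4 4 4 4 4

Derivation:
t=0: arr=0 -> substrate=0 bound=0 product=0
t=1: arr=1 -> substrate=0 bound=1 product=0
t=2: arr=3 -> substrate=0 bound=4 product=0
t=3: arr=3 -> substrate=3 bound=4 product=0
t=4: arr=1 -> substrate=3 bound=4 product=1
t=5: arr=0 -> substrate=0 bound=4 product=4
t=6: arr=1 -> substrate=1 bound=4 product=4
t=7: arr=2 -> substrate=2 bound=4 product=5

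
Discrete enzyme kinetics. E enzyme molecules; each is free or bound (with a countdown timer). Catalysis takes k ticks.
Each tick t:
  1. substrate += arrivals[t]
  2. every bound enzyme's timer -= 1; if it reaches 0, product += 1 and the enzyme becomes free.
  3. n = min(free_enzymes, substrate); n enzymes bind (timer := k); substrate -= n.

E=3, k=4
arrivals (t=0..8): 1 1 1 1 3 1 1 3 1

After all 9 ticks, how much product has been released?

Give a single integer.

Answer: 4

Derivation:
t=0: arr=1 -> substrate=0 bound=1 product=0
t=1: arr=1 -> substrate=0 bound=2 product=0
t=2: arr=1 -> substrate=0 bound=3 product=0
t=3: arr=1 -> substrate=1 bound=3 product=0
t=4: arr=3 -> substrate=3 bound=3 product=1
t=5: arr=1 -> substrate=3 bound=3 product=2
t=6: arr=1 -> substrate=3 bound=3 product=3
t=7: arr=3 -> substrate=6 bound=3 product=3
t=8: arr=1 -> substrate=6 bound=3 product=4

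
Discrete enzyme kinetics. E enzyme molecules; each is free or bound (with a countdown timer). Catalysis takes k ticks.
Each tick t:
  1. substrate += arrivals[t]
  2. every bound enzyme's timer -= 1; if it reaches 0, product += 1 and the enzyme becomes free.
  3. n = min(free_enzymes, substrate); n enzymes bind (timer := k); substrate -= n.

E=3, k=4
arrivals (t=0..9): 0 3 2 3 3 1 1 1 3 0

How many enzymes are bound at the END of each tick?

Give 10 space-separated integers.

Answer: 0 3 3 3 3 3 3 3 3 3

Derivation:
t=0: arr=0 -> substrate=0 bound=0 product=0
t=1: arr=3 -> substrate=0 bound=3 product=0
t=2: arr=2 -> substrate=2 bound=3 product=0
t=3: arr=3 -> substrate=5 bound=3 product=0
t=4: arr=3 -> substrate=8 bound=3 product=0
t=5: arr=1 -> substrate=6 bound=3 product=3
t=6: arr=1 -> substrate=7 bound=3 product=3
t=7: arr=1 -> substrate=8 bound=3 product=3
t=8: arr=3 -> substrate=11 bound=3 product=3
t=9: arr=0 -> substrate=8 bound=3 product=6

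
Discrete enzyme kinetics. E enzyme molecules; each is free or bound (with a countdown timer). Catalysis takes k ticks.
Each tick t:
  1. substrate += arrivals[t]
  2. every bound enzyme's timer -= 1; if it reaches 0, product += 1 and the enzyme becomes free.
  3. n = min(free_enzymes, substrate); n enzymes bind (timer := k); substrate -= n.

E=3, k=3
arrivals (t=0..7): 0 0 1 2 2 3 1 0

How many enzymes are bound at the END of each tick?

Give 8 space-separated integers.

Answer: 0 0 1 3 3 3 3 3

Derivation:
t=0: arr=0 -> substrate=0 bound=0 product=0
t=1: arr=0 -> substrate=0 bound=0 product=0
t=2: arr=1 -> substrate=0 bound=1 product=0
t=3: arr=2 -> substrate=0 bound=3 product=0
t=4: arr=2 -> substrate=2 bound=3 product=0
t=5: arr=3 -> substrate=4 bound=3 product=1
t=6: arr=1 -> substrate=3 bound=3 product=3
t=7: arr=0 -> substrate=3 bound=3 product=3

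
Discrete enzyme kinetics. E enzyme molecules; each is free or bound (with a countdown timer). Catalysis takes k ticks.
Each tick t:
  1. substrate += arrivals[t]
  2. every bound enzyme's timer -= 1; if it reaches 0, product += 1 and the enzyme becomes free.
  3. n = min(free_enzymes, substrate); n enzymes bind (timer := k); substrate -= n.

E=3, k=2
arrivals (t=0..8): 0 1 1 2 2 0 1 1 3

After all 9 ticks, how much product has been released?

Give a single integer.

Answer: 7

Derivation:
t=0: arr=0 -> substrate=0 bound=0 product=0
t=1: arr=1 -> substrate=0 bound=1 product=0
t=2: arr=1 -> substrate=0 bound=2 product=0
t=3: arr=2 -> substrate=0 bound=3 product=1
t=4: arr=2 -> substrate=1 bound=3 product=2
t=5: arr=0 -> substrate=0 bound=2 product=4
t=6: arr=1 -> substrate=0 bound=2 product=5
t=7: arr=1 -> substrate=0 bound=2 product=6
t=8: arr=3 -> substrate=1 bound=3 product=7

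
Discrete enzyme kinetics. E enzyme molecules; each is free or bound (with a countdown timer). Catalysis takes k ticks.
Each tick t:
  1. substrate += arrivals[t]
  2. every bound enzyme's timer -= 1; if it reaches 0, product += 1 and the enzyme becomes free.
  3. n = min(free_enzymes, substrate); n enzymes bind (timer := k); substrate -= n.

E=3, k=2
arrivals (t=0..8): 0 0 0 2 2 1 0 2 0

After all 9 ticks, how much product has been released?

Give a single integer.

t=0: arr=0 -> substrate=0 bound=0 product=0
t=1: arr=0 -> substrate=0 bound=0 product=0
t=2: arr=0 -> substrate=0 bound=0 product=0
t=3: arr=2 -> substrate=0 bound=2 product=0
t=4: arr=2 -> substrate=1 bound=3 product=0
t=5: arr=1 -> substrate=0 bound=3 product=2
t=6: arr=0 -> substrate=0 bound=2 product=3
t=7: arr=2 -> substrate=0 bound=2 product=5
t=8: arr=0 -> substrate=0 bound=2 product=5

Answer: 5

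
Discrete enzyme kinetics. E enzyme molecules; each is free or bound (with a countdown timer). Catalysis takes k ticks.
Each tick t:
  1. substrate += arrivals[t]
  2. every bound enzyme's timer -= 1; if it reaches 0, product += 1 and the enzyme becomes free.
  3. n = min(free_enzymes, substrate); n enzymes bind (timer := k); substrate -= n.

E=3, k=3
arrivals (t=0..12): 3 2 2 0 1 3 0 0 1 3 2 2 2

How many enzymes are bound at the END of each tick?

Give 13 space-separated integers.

t=0: arr=3 -> substrate=0 bound=3 product=0
t=1: arr=2 -> substrate=2 bound=3 product=0
t=2: arr=2 -> substrate=4 bound=3 product=0
t=3: arr=0 -> substrate=1 bound=3 product=3
t=4: arr=1 -> substrate=2 bound=3 product=3
t=5: arr=3 -> substrate=5 bound=3 product=3
t=6: arr=0 -> substrate=2 bound=3 product=6
t=7: arr=0 -> substrate=2 bound=3 product=6
t=8: arr=1 -> substrate=3 bound=3 product=6
t=9: arr=3 -> substrate=3 bound=3 product=9
t=10: arr=2 -> substrate=5 bound=3 product=9
t=11: arr=2 -> substrate=7 bound=3 product=9
t=12: arr=2 -> substrate=6 bound=3 product=12

Answer: 3 3 3 3 3 3 3 3 3 3 3 3 3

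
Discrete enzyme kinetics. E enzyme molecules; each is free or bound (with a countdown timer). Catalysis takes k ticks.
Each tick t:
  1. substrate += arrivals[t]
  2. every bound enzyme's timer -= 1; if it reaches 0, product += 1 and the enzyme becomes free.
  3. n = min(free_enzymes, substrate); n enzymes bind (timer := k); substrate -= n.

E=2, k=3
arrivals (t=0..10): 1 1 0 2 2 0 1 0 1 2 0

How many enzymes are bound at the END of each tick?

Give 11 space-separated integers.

Answer: 1 2 2 2 2 2 2 2 2 2 2

Derivation:
t=0: arr=1 -> substrate=0 bound=1 product=0
t=1: arr=1 -> substrate=0 bound=2 product=0
t=2: arr=0 -> substrate=0 bound=2 product=0
t=3: arr=2 -> substrate=1 bound=2 product=1
t=4: arr=2 -> substrate=2 bound=2 product=2
t=5: arr=0 -> substrate=2 bound=2 product=2
t=6: arr=1 -> substrate=2 bound=2 product=3
t=7: arr=0 -> substrate=1 bound=2 product=4
t=8: arr=1 -> substrate=2 bound=2 product=4
t=9: arr=2 -> substrate=3 bound=2 product=5
t=10: arr=0 -> substrate=2 bound=2 product=6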